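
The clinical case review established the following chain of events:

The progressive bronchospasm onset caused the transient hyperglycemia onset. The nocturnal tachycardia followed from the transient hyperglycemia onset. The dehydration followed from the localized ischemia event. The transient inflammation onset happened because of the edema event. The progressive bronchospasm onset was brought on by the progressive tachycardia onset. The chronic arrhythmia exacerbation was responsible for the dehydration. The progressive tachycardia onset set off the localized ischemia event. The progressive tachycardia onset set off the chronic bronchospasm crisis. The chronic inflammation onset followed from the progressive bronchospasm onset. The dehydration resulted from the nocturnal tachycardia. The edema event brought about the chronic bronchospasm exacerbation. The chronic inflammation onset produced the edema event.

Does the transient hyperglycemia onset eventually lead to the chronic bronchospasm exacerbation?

No

The transient hyperglycemia onset leads to the nocturnal tachycardia, the dehydration; the chronic bronchospasm exacerbation is not among them.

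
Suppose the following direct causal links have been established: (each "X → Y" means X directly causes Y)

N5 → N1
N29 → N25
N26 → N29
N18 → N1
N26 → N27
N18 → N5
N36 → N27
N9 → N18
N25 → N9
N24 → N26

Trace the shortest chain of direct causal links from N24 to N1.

N24 → N26
N26 → N29
N29 → N25
N25 → N9
N9 → N18
N18 → N1
Length: 6 steps.

N24 → N26 → N29 → N25 → N9 → N18 → N1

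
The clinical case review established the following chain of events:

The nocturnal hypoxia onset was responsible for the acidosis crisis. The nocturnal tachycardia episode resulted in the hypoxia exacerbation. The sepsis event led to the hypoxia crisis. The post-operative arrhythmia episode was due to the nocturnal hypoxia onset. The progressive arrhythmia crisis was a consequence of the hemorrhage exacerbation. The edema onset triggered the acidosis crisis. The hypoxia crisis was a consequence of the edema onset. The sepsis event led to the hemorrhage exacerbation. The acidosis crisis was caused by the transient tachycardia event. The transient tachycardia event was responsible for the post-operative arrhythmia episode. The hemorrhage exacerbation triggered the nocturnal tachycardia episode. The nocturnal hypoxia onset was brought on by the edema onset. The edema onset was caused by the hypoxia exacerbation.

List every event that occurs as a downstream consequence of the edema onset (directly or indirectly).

Direct effects: the nocturnal hypoxia onset, the hypoxia crisis, the acidosis crisis.
2 steps out: the post-operative arrhythmia episode.
Not reachable from it: the sepsis event, the hemorrhage exacerbation, the nocturnal tachycardia episode, the progressive arrhythmia crisis, the hypoxia exacerbation, the transient tachycardia event.

the acidosis crisis, the hypoxia crisis, the nocturnal hypoxia onset, the post-operative arrhythmia episode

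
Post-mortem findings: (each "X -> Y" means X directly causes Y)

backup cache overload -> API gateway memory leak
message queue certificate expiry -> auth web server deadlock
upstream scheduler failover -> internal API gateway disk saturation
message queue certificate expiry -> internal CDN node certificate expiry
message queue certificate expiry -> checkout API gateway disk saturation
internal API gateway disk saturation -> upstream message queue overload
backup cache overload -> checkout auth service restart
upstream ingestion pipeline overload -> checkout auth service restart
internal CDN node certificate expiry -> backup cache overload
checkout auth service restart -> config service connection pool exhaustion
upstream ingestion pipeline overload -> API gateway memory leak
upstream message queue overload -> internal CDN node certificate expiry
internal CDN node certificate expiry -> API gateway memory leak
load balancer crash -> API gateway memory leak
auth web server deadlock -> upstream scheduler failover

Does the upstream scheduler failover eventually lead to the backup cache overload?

Yes

There is a causal chain: the upstream scheduler failover → the internal API gateway disk saturation → the upstream message queue overload → the internal CDN node certificate expiry → the backup cache overload.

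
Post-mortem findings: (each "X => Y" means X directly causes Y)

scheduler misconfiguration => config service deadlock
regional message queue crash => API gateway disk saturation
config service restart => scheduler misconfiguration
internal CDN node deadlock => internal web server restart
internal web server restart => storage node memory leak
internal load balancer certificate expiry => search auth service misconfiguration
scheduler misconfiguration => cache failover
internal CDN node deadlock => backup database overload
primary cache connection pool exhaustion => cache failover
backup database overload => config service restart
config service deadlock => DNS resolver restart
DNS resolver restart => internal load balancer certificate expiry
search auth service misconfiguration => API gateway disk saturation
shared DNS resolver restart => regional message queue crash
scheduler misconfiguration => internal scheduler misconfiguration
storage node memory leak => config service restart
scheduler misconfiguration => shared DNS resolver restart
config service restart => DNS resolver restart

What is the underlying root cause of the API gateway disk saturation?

Tracing upstream from the API gateway disk saturation: the API gateway disk saturation ← the search auth service misconfiguration ← the internal load balancer certificate expiry ← the DNS resolver restart ← the config service restart ← the backup database overload ← the internal CDN node deadlock.
The internal CDN node deadlock has no stated cause, so it is the root.

the internal CDN node deadlock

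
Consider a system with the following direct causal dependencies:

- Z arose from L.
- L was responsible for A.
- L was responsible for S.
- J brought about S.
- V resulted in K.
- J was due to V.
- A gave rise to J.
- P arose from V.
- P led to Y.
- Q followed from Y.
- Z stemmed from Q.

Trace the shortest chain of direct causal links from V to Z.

V → P
P → Y
Y → Q
Q → Z
Length: 4 steps.

V → P → Y → Q → Z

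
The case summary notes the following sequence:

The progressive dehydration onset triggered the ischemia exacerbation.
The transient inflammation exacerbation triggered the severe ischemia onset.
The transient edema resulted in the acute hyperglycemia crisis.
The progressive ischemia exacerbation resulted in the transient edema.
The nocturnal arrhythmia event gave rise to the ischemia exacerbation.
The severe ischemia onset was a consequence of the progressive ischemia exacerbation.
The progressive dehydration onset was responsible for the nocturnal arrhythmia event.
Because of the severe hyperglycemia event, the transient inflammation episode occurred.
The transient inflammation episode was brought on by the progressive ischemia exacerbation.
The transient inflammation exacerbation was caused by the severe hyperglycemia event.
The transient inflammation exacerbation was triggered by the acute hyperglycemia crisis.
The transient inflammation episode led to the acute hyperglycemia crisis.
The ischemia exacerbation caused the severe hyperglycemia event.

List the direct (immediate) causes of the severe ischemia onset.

Upstream contributors include the progressive dehydration onset, the transient edema, the nocturnal arrhythmia event, the ischemia exacerbation, the severe hyperglycemia event, the transient inflammation episode, the acute hyperglycemia crisis, but only the progressive ischemia exacerbation, the transient inflammation exacerbation feed directly into the severe ischemia onset.

the progressive ischemia exacerbation, the transient inflammation exacerbation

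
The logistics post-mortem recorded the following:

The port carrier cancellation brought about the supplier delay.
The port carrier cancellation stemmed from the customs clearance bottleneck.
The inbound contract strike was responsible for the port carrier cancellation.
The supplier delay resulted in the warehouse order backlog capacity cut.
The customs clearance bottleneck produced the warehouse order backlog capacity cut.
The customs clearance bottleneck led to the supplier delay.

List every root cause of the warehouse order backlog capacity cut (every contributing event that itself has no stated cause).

the customs clearance bottleneck, the inbound contract strike

Tracing upstream from the warehouse order backlog capacity cut: the warehouse order backlog capacity cut ← the supplier delay ← the port carrier cancellation ← the inbound contract strike.
A separate upstream branch: the warehouse order backlog capacity cut ← the customs clearance bottleneck.
Each of those chain origins has no stated cause.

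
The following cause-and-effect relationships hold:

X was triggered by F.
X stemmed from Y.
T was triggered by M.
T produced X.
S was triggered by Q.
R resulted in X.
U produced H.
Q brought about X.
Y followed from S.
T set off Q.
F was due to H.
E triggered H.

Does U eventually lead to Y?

No

U leads to H, F, X; Y is not among them.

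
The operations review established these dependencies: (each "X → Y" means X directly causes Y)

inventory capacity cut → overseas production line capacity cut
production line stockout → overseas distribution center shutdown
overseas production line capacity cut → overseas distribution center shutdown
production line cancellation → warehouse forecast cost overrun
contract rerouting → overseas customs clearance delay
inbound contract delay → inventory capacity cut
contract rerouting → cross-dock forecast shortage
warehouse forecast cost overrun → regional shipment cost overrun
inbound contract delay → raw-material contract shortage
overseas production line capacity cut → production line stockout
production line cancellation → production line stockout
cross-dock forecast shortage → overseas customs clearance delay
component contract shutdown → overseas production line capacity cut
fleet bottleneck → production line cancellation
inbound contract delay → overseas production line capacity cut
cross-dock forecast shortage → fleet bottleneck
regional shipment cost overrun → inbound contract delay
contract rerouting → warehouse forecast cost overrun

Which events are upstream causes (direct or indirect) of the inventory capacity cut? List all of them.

Immediate cause of the inventory capacity cut: the inbound contract delay.
Further upstream: the contract rerouting, the cross-dock forecast shortage, the fleet bottleneck, the production line cancellation, the warehouse forecast cost overrun, the regional shipment cost overrun.

the contract rerouting, the cross-dock forecast shortage, the fleet bottleneck, the inbound contract delay, the production line cancellation, the regional shipment cost overrun, the warehouse forecast cost overrun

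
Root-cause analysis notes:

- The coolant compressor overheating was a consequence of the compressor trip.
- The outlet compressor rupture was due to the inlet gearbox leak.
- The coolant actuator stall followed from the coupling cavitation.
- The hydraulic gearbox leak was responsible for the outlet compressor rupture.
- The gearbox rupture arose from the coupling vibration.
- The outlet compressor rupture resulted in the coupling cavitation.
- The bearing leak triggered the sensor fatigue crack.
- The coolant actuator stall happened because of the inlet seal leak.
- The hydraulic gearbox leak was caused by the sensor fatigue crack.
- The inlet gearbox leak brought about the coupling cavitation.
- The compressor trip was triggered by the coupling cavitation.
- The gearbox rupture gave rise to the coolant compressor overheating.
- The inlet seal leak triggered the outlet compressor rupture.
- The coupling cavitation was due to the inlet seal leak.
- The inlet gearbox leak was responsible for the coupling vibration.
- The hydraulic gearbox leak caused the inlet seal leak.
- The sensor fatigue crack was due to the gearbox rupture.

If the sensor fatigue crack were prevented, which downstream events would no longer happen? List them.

Downstream of the sensor fatigue crack: the hydraulic gearbox leak, the inlet seal leak, the outlet compressor rupture, the coupling cavitation, the compressor trip, the coolant actuator stall, the coolant compressor overheating.
Of those, still caused via another path: the outlet compressor rupture, the coupling cavitation, the compressor trip, the coolant actuator stall, the coolant compressor overheating.
The remainder have no surviving cause.

the hydraulic gearbox leak, the inlet seal leak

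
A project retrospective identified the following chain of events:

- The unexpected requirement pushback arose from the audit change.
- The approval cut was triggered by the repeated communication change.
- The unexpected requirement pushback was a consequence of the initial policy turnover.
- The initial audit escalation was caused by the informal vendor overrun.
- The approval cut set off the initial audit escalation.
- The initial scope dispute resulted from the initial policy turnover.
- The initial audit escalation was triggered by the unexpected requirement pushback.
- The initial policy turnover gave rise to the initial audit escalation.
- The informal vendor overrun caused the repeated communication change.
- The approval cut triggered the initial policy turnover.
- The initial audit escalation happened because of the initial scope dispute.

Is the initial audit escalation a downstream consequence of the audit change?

Yes

There is a causal chain: the audit change → the unexpected requirement pushback → the initial audit escalation.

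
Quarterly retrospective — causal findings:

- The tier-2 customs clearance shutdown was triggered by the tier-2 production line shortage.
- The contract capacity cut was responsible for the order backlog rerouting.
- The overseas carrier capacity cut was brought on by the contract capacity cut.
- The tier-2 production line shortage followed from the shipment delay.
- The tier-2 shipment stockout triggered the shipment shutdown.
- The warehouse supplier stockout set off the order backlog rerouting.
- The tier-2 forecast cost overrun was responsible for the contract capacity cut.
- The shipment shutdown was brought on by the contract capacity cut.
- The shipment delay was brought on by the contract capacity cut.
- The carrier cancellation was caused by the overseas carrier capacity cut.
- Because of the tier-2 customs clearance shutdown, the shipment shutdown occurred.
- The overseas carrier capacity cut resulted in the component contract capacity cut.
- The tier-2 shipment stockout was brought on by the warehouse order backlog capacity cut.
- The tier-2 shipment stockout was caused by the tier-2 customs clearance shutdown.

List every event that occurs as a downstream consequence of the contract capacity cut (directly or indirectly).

Direct effects: the overseas carrier capacity cut, the shipment delay, the order backlog rerouting, the shipment shutdown.
2 steps out: the component contract capacity cut, the carrier cancellation, the tier-2 production line shortage.
3 steps out: the tier-2 customs clearance shutdown.
4 steps out: the tier-2 shipment stockout.
Not reachable from it: the tier-2 forecast cost overrun, the warehouse supplier stockout, the warehouse order backlog capacity cut.

the carrier cancellation, the component contract capacity cut, the order backlog rerouting, the overseas carrier capacity cut, the shipment delay, the shipment shutdown, the tier-2 customs clearance shutdown, the tier-2 production line shortage, the tier-2 shipment stockout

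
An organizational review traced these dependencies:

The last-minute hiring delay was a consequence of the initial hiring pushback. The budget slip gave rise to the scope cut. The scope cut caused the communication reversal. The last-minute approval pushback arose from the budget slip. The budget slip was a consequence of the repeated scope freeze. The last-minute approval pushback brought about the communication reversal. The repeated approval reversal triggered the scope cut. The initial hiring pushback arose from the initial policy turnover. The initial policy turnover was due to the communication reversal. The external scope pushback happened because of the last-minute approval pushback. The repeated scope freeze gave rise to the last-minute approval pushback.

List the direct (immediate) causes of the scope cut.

Upstream contributors include the repeated scope freeze, but only the budget slip, the repeated approval reversal feed directly into the scope cut.

the budget slip, the repeated approval reversal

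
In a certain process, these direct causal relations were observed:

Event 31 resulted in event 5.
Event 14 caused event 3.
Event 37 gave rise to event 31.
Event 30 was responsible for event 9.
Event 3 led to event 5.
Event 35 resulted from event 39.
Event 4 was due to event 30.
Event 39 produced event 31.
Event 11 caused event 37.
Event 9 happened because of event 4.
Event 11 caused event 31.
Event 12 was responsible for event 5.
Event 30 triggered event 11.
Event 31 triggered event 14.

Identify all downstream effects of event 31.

event 14, event 3, event 5

Direct effects: event 14, event 5.
2 steps out: event 3.
Not reachable from it: event 30, event 11, event 4, event 9, event 37, event 39, event 35, event 12.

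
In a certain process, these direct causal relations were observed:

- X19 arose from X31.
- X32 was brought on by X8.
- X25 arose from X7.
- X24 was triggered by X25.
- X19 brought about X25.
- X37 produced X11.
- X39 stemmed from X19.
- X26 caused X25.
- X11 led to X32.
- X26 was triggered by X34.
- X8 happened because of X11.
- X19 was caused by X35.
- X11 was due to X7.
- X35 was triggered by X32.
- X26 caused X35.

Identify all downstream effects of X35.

Direct effects: X19.
2 steps out: X39, X25.
3 steps out: X24.
Not reachable from it: X7, X37, X34, X11, X8, X31, X32, X26.

X19, X24, X25, X39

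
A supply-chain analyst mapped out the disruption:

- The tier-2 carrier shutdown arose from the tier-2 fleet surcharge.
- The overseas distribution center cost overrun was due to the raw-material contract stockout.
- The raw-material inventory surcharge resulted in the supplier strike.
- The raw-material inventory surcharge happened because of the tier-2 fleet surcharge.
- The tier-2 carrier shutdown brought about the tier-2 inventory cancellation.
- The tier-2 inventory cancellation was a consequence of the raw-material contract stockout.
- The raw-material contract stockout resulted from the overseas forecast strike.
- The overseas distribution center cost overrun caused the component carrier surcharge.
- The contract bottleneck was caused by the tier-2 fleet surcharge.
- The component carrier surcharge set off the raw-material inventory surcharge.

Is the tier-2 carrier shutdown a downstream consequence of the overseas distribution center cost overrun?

The overseas distribution center cost overrun leads to the component carrier surcharge, the raw-material inventory surcharge, the supplier strike; the tier-2 carrier shutdown is not among them.

No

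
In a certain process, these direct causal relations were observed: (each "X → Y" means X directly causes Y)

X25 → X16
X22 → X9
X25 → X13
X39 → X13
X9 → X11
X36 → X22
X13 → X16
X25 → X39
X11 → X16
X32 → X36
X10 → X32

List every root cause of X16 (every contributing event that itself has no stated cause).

Tracing upstream from X16: X16 ← X11 ← X9 ← X22 ← X36 ← X32 ← X10.
A separate upstream branch: X16 ← X25.
Each of those chain origins has no stated cause.

X10, X25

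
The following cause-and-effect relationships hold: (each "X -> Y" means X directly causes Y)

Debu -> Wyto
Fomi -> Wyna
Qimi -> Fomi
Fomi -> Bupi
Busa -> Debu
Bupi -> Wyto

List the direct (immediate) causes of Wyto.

Bupi, Debu

Upstream contributors include Qimi, Fomi, Busa, but only Bupi, Debu feed directly into Wyto.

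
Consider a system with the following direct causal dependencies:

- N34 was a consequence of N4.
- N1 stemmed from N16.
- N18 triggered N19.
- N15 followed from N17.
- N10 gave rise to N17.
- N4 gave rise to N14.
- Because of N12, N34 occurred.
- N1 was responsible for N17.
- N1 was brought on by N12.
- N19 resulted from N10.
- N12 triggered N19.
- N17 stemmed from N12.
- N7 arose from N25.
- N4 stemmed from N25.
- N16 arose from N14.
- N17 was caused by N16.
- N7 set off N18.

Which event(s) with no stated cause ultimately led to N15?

N10, N12, N25

Tracing upstream from N15: N15 ← N17 ← N16 ← N14 ← N4 ← N25.
A separate upstream branch: N15 ← N17 ← N10.
A separate upstream branch: N15 ← N17 ← N12.
Each of those chain origins has no stated cause.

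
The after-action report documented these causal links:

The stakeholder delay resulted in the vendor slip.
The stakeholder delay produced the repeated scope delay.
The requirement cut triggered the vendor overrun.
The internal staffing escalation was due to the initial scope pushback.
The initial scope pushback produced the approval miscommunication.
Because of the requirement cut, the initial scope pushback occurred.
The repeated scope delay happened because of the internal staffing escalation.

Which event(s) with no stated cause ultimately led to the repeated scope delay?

the requirement cut, the stakeholder delay

Tracing upstream from the repeated scope delay: the repeated scope delay ← the internal staffing escalation ← the initial scope pushback ← the requirement cut.
A separate upstream branch: the repeated scope delay ← the stakeholder delay.
Each of those chain origins has no stated cause.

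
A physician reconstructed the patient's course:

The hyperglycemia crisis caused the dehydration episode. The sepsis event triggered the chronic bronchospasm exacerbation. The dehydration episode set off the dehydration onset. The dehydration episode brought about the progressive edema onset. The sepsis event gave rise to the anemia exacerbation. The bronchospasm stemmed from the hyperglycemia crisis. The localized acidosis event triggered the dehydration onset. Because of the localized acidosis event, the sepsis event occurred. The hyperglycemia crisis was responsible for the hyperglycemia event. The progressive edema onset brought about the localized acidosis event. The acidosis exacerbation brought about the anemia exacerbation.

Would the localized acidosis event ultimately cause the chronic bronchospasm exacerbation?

There is a causal chain: the localized acidosis event → the sepsis event → the chronic bronchospasm exacerbation.

Yes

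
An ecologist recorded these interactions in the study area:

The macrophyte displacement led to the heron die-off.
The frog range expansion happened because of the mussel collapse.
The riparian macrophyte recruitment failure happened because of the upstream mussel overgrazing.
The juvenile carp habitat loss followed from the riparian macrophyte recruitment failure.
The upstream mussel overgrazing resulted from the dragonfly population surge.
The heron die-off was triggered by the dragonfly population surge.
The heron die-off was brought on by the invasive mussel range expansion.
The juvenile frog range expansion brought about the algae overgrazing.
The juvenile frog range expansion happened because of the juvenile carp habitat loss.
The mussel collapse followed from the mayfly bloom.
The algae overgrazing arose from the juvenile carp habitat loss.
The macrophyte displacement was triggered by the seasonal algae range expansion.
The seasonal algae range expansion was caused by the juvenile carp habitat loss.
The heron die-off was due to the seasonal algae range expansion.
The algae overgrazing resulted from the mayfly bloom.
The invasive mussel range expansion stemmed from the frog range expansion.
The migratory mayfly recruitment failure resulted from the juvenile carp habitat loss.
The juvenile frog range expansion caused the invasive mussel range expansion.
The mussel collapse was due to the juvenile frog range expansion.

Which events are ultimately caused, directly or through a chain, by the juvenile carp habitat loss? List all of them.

Direct effects: the juvenile frog range expansion, the migratory mayfly recruitment failure, the algae overgrazing, the seasonal algae range expansion.
2 steps out: the mussel collapse, the invasive mussel range expansion, the macrophyte displacement, the heron die-off.
3 steps out: the frog range expansion.
Not reachable from it: the dragonfly population surge, the upstream mussel overgrazing, the mayfly bloom, the riparian macrophyte recruitment failure.

the algae overgrazing, the frog range expansion, the heron die-off, the invasive mussel range expansion, the juvenile frog range expansion, the macrophyte displacement, the migratory mayfly recruitment failure, the mussel collapse, the seasonal algae range expansion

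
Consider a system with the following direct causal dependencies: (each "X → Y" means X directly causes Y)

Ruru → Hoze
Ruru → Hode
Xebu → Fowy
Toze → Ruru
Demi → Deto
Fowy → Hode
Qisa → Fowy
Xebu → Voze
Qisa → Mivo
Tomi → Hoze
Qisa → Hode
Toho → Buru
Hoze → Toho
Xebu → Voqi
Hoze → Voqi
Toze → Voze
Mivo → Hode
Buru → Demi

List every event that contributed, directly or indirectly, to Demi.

Buru, Hoze, Ruru, Toho, Tomi, Toze

Immediate cause of Demi: Buru.
Further upstream: Toze, Ruru, Tomi, Hoze, Toho.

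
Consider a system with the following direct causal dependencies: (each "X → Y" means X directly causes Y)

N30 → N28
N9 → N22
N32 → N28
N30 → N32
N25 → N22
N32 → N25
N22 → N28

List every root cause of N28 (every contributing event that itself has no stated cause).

N30, N9

Tracing upstream from N28: N28 ← N30.
A separate upstream branch: N28 ← N22 ← N9.
Each of those chain origins has no stated cause.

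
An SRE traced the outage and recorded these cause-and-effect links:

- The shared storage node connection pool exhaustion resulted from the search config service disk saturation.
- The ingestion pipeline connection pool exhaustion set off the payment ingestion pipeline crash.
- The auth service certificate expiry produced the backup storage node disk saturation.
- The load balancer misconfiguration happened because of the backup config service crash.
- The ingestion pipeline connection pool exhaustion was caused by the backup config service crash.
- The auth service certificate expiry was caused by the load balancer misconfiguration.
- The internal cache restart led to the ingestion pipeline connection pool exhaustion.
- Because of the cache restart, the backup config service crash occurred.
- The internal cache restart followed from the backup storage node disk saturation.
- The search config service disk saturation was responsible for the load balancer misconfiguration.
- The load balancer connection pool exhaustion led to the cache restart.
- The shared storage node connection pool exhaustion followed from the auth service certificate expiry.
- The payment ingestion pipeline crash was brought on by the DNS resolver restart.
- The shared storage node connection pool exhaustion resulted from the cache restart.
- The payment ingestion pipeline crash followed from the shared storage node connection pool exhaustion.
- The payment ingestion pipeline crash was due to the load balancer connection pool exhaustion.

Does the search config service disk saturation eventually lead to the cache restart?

The search config service disk saturation leads to the load balancer misconfiguration, the auth service certificate expiry, the backup storage node disk saturation, the shared storage node connection pool exhaustion, the internal cache restart, the ingestion pipeline connection pool exhaustion, the payment ingestion pipeline crash; the cache restart is not among them.

No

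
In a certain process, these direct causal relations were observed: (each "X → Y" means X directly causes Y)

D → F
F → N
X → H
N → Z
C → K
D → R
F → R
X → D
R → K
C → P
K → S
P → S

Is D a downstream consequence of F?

No

F leads to N, Z, R, K, S; D is not among them.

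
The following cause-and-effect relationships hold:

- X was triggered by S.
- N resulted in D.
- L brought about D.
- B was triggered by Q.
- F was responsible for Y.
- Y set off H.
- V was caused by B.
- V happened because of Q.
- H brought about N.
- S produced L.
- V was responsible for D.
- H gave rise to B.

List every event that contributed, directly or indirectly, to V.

B, F, H, Q, Y

Immediate causes of V: Q, B.
Further upstream: F, Y, H.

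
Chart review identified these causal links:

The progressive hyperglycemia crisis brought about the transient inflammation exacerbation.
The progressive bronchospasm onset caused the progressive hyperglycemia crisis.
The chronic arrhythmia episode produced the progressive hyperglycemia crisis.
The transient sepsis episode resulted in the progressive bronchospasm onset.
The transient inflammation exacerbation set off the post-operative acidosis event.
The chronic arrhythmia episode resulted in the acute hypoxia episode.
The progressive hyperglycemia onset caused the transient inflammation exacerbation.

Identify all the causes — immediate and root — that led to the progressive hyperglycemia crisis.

the chronic arrhythmia episode, the progressive bronchospasm onset, the transient sepsis episode

Immediate causes of the progressive hyperglycemia crisis: the chronic arrhythmia episode, the progressive bronchospasm onset.
Further upstream: the transient sepsis episode.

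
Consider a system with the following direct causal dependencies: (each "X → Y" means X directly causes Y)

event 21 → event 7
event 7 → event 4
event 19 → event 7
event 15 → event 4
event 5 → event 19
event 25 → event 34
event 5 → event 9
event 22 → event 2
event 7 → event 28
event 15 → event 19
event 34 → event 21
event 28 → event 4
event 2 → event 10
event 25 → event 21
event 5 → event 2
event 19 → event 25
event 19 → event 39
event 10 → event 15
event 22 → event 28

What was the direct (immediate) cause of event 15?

event 10

Upstream contributors include event 5, event 22, event 2, but only event 10 feeds directly into event 15.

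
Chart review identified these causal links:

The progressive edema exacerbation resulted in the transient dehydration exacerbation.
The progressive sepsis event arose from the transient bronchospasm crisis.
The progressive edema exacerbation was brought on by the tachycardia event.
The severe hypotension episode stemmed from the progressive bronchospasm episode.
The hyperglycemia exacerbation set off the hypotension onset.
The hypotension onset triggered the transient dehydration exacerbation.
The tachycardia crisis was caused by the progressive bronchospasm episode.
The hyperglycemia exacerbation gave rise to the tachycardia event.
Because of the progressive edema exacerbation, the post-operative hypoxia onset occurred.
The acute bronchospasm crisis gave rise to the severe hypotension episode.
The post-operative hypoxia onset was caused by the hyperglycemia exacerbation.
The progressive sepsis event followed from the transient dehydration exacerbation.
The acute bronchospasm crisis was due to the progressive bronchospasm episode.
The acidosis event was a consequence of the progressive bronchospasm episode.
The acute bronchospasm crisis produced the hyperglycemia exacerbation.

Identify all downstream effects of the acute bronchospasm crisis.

the hyperglycemia exacerbation, the hypotension onset, the post-operative hypoxia onset, the progressive edema exacerbation, the progressive sepsis event, the severe hypotension episode, the tachycardia event, the transient dehydration exacerbation

Direct effects: the hyperglycemia exacerbation, the severe hypotension episode.
2 steps out: the tachycardia event, the post-operative hypoxia onset, the hypotension onset.
3 steps out: the progressive edema exacerbation, the transient dehydration exacerbation.
4 steps out: the progressive sepsis event.
Not reachable from it: the progressive bronchospasm episode, the acidosis event, the tachycardia crisis, the transient bronchospasm crisis.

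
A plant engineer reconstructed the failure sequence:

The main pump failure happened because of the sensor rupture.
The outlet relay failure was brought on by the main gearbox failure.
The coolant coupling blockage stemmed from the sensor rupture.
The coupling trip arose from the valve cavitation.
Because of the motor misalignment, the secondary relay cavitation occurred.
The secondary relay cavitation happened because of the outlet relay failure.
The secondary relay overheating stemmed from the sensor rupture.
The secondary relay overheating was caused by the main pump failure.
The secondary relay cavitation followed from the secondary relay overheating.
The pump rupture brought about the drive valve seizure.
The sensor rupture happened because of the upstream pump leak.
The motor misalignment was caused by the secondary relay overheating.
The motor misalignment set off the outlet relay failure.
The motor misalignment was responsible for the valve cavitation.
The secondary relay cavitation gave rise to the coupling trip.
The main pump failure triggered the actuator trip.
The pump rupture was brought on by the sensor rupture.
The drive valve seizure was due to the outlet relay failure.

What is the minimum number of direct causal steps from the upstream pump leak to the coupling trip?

Shortest chain: the upstream pump leak → the sensor rupture → the secondary relay overheating → the secondary relay cavitation → the coupling trip.

4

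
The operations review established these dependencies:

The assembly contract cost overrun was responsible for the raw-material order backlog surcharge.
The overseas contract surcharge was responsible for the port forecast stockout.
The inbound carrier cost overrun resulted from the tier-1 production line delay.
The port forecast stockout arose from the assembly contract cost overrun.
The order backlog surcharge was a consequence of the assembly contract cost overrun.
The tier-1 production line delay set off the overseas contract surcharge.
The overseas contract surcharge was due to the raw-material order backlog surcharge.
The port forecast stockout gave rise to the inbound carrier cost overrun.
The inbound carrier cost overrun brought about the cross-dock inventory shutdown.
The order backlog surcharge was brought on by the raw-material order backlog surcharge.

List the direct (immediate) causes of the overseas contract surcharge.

the raw-material order backlog surcharge, the tier-1 production line delay

Upstream contributors include the assembly contract cost overrun, but only the raw-material order backlog surcharge, the tier-1 production line delay feed directly into the overseas contract surcharge.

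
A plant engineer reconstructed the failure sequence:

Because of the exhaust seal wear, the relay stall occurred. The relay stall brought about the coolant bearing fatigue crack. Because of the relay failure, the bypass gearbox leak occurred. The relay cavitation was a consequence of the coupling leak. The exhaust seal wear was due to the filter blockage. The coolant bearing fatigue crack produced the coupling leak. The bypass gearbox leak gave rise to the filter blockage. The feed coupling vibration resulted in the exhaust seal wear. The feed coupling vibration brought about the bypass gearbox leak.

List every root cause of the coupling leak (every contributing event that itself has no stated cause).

the feed coupling vibration, the relay failure

Tracing upstream from the coupling leak: the coupling leak ← the coolant bearing fatigue crack ← the relay stall ← the exhaust seal wear ← the filter blockage ← the bypass gearbox leak ← the relay failure.
A separate upstream branch: the coupling leak ← the coolant bearing fatigue crack ← the relay stall ← the exhaust seal wear ← the feed coupling vibration.
Each of those chain origins has no stated cause.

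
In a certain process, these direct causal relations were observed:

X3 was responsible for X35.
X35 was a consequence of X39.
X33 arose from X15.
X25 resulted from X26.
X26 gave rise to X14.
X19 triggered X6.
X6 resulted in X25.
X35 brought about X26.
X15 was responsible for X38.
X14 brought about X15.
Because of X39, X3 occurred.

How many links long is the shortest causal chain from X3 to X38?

Shortest chain: X3 → X35 → X26 → X14 → X15 → X38.

5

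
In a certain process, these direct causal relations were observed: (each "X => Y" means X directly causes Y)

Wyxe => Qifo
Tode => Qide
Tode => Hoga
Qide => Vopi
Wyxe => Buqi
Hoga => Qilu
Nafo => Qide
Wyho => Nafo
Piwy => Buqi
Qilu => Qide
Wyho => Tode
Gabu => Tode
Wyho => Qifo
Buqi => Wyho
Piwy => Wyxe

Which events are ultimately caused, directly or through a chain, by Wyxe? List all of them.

Buqi, Hoga, Nafo, Qide, Qifo, Qilu, Tode, Vopi, Wyho

Direct effects: Buqi, Qifo.
2 steps out: Wyho.
3 steps out: Tode, Nafo.
4 steps out: Hoga, Qide.
5 steps out: Qilu, Vopi.
Not reachable from it: Piwy, Gabu.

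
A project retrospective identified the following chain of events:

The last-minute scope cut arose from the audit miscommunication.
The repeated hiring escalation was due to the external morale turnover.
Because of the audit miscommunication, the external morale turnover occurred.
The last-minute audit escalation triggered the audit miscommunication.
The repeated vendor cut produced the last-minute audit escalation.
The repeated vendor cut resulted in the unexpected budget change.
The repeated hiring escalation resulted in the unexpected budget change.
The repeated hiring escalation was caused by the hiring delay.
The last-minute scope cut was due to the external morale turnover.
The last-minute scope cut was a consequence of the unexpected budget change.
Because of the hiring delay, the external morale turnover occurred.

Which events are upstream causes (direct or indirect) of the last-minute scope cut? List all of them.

Immediate causes of the last-minute scope cut: the audit miscommunication, the external morale turnover, the unexpected budget change.
Further upstream: the repeated vendor cut, the last-minute audit escalation, the hiring delay, the repeated hiring escalation.

the audit miscommunication, the external morale turnover, the hiring delay, the last-minute audit escalation, the repeated hiring escalation, the repeated vendor cut, the unexpected budget change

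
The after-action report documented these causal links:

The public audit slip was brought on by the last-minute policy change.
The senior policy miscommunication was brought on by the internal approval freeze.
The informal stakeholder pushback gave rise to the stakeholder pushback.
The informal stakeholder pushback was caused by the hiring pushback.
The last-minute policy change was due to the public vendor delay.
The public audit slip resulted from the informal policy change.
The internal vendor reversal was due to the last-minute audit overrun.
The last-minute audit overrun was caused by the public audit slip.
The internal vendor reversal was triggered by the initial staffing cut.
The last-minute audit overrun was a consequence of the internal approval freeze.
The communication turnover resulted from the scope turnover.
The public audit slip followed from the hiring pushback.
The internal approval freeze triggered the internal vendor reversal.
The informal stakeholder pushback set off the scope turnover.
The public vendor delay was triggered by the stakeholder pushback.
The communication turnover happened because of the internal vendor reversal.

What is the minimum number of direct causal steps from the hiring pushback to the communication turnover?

Shortest chain: the hiring pushback → the informal stakeholder pushback → the scope turnover → the communication turnover.

3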